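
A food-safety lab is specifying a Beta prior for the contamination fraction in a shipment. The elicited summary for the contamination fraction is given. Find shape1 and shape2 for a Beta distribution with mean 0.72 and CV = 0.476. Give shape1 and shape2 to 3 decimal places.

shape1 = 0.516, shape2 = 0.201

σ = CV·μ = 0.476×0.72 = 0.34272, so σ² = 0.117457.
s+1 = μ(1−μ)/σ² = 0.2016/0.117457 = 1.7164, so s = shape1+shape2 = 0.7164.
shape1 = μs = 0.516, shape2 = (1−μ)s = 0.201.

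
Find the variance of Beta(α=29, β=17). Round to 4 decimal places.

α+β = 46 and αβ = 493, so Var = αβ/[(α+β)²(α+β+1)] = 493/99452 = 0.0050.

0.0050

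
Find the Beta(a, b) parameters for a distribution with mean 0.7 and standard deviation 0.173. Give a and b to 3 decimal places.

a = 4.212, b = 1.805

First σ² = 0.029929. Setting a = μn, b = (1−μ)n with n = a+b,
μ(1−μ)/(n+1) = 0.029929 ⇒ n+1 = 0.21/0.029929 = 7.0166 ⇒ n = 6.0166.
Hence a = 0.7×6.0166 = 4.212, b = 0.3×6.0166 = 1.805.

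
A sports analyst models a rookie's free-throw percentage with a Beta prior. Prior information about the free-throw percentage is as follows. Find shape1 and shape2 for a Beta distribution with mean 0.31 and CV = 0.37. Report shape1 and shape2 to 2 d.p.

shape1 = 4.73, shape2 = 10.53

σ = CV·μ = 0.37×0.31 = 0.11470, so σ² = 0.013156.
s+1 = μ(1−μ)/σ² = 0.2139/0.013156 = 16.2586, so s = shape1+shape2 = 15.2586.
shape1 = μs = 4.73, shape2 = (1−μ)s = 10.53.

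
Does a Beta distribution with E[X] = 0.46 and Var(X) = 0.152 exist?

Yes

A Beta with mean μ has variance μ(1−μ)/(α+β+1) < μ(1−μ).
Here μ(1−μ) = 0.46×0.54 = 0.2484, and 0.152 < 0.2484.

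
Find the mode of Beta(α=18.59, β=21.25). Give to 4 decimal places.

0.4649

With α,β > 1, mode = (α−1)/(α+β−2) = 17.59/37.84 = 0.4649.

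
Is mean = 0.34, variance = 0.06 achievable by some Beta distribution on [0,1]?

Yes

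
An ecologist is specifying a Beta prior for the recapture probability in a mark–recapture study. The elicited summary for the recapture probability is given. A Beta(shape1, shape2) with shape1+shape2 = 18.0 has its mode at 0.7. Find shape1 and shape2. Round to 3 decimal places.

Mode = (shape1−1)/(κ−2) with κ = shape1+shape2, so shape1−1 = 0.7·16.0 = 11.200.
shape1 = 12.200; shape2 = κ − shape1 = 5.800.

shape1 = 12.200, shape2 = 5.800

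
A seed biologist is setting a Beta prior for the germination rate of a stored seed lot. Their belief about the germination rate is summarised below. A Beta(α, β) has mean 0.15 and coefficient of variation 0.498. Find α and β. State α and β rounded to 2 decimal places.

σ = CV·μ = 0.498×0.15 = 0.07470, so σ² = 0.005580.
s+1 = μ(1−μ)/σ² = 0.1275/0.005580 = 22.8491, so s = α+β = 21.8491.
α = μs = 3.28, β = (1−μ)s = 18.57.

α = 3.28, β = 18.57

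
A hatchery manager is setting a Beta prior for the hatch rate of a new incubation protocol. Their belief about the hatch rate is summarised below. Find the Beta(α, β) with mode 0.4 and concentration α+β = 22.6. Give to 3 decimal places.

α = 9.240, β = 13.360

For α,β>1 the mode is (α−1)/(α+β−2), so α = mode·(κ−2)+1 = 0.4×20.6+1 = 9.240.
And β = (1−mode)·(κ−2)+1 = 0.6×20.6+1 = 13.360.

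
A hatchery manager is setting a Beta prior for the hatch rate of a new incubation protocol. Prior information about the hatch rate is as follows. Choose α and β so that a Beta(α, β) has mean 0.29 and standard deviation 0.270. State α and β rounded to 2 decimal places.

First σ² = 0.072900. Setting α = μn, β = (1−μ)n with n = α+β,
μ(1−μ)/(n+1) = 0.072900 ⇒ n+1 = 0.2059/0.072900 = 2.8244 ⇒ n = 1.8244.
Hence α = 0.29×1.8244 = 0.53, β = 0.71×1.8244 = 1.30.

α = 0.53, β = 1.30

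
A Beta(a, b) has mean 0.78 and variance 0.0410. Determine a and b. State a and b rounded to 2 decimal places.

a = 2.48, b = 0.70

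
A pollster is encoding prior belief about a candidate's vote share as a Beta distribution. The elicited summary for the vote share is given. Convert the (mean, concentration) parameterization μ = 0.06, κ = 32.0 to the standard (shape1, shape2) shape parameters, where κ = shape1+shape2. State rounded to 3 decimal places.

Split κ in proportion μ : (1−μ): shape1 = 0.06·32.0 = 1.920, shape2 = 32.0 − 1.920 = 30.080.

shape1 = 1.920, shape2 = 30.080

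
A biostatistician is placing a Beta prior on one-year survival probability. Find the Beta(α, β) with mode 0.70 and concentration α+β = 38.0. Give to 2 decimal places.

Since the density peak of Beta(α,β) is at (α−1)/(α+β−2),
α = 1 + 0.70(38.0−2) = 26.20 and β = 38.0 − 26.20 = 11.80.

α = 26.20, β = 11.80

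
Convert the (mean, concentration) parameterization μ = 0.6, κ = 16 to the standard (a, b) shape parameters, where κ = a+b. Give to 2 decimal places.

a = 9.60, b = 6.40

Split κ in proportion μ : (1−μ): a = 0.6·16 = 9.60, b = 16 − 9.60 = 6.40.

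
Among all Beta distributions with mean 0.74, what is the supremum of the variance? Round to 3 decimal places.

0.192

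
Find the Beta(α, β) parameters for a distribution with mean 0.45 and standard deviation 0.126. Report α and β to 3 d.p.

α = 6.565, β = 8.024

First σ² = 0.015876. Setting α = μn, β = (1−μ)n with n = α+β,
μ(1−μ)/(n+1) = 0.015876 ⇒ n+1 = 0.2475/0.015876 = 15.5896 ⇒ n = 14.5896.
Hence α = 0.45×14.5896 = 6.565, β = 0.55×14.5896 = 8.024.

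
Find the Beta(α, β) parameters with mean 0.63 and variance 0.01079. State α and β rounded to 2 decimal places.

By moment matching, α+β = μ(1−μ)/σ² − 1 = (0.63·0.37)/0.01079 − 1 = 21.6033 − 1 = 20.6033.
Since α/(α+β) = μ, α = 0.63·20.6033 = 12.98 and β = 0.37·20.6033 = 7.62.

α = 12.98, β = 7.62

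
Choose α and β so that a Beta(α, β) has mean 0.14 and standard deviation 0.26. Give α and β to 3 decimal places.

α = 0.109, β = 0.672

Variance = 0.26² = 0.0676. The moment-matching identity α+β = μ(1−μ)/Var − 1 gives
α+β = 0.1204/0.0676 − 1 = 0.7811, so α = μ·0.7811 = 0.109 and β = (1−μ)·0.7811 = 0.672.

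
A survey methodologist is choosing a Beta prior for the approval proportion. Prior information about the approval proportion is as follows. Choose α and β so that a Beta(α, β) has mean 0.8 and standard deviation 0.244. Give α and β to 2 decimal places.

σ² = 0.244² = 0.059536.
With s = α+β, Var = μ(1−μ)/(s+1), so s+1 = (0.8×0.2)/0.059536 = 2.6874 and s = 1.6874.
α = μs = 1.35, β = (1−μ)s = 0.34.

α = 1.35, β = 0.34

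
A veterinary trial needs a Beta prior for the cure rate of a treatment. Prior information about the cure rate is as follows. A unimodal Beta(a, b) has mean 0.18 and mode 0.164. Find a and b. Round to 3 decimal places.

Let s = a+b. Mean gives a = μs = 0.18s; mode gives (a−1)/(s−2) = 0.164.
Substituting: 0.18s − 1 = 0.164(s−2) = 0.164s − 0.328, so 0.016s = 0.672 and s = 42.0000.
Then a = 0.18×42.0000 = 7.560 and b = s−a = 34.440.

a = 7.560, b = 34.440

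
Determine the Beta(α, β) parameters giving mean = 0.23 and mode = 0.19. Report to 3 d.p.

With s = α+β: μ = α/s and mode = (α−1)/(s−2). Eliminating α = μs,
μs − 1 = m(s−2) ⇒ s(μ−m) = 1−2m ⇒ s = 0.62/0.04 = 15.5000.
So α = μs = 3.565, β = (1−μ)s = 11.935.

α = 3.565, β = 11.935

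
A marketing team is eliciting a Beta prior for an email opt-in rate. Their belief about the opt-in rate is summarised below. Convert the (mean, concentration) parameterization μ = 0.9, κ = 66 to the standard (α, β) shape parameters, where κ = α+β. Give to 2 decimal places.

Split κ in proportion μ : (1−μ): α = 0.9·66 = 59.40, β = 66 − 59.40 = 6.60.

α = 59.40, β = 6.60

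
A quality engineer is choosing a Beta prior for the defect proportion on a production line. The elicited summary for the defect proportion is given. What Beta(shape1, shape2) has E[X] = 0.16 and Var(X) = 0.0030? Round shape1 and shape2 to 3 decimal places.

shape1 = 7.008, shape2 = 36.792

Let s = shape1+shape2. The Beta variance is μ(1−μ)/(s+1).
So s+1 = μ(1−μ)/σ² = (0.16×0.84)/0.0030 = 0.1344/0.0030 = 44.8000, giving s = 43.8000.
Then shape1 = μs = 0.16×43.8000 = 7.008 and shape2 = (1−μ)s = 0.84×43.8000 = 36.792.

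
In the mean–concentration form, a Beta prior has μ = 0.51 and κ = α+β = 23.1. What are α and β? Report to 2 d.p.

α = 11.78, β = 11.32

α = μκ = 0.51×23.1 = 11.78 and β = (1−μ)κ = 0.49×23.1 = 11.32.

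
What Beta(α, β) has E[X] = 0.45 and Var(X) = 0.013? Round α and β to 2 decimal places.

By moment matching, α+β = μ(1−μ)/σ² − 1 = (0.45·0.55)/0.013 − 1 = 19.0385 − 1 = 18.0385.
Since α/(α+β) = μ, α = 0.45·18.0385 = 8.12 and β = 0.55·18.0385 = 9.92.

α = 8.12, β = 9.92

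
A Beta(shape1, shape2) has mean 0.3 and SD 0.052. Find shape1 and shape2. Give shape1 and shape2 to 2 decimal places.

shape1 = 23.00, shape2 = 53.66

First σ² = 0.002704. Setting shape1 = μn, shape2 = (1−μ)n with n = shape1+shape2,
μ(1−μ)/(n+1) = 0.002704 ⇒ n+1 = 0.21/0.002704 = 77.6627 ⇒ n = 76.6627.
Hence shape1 = 0.3×76.6627 = 23.00, shape2 = 0.7×76.6627 = 53.66.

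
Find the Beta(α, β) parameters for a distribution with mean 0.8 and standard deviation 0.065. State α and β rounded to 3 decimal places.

α = 29.496, β = 7.374

Variance = 0.065² = 0.004225. The moment-matching identity α+β = μ(1−μ)/Var − 1 gives
α+β = 0.16/0.004225 − 1 = 36.8698, so α = μ·36.8698 = 29.496 and β = (1−μ)·36.8698 = 7.374.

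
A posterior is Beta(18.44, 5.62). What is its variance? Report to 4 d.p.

Var = αβ/[(α+β)²(α+β+1)] = (18.44×5.62)/(24.06²×25.06) = 103.6328/14506.823016 = 0.0071.

0.0071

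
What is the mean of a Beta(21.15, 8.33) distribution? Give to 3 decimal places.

E[X] = α/(α+β) = 21.15/29.48 = 0.717.

0.717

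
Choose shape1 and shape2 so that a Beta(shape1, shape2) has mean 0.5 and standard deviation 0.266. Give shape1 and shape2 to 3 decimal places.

First σ² = 0.070756. Setting shape1 = μn, shape2 = (1−μ)n with n = shape1+shape2,
μ(1−μ)/(n+1) = 0.070756 ⇒ n+1 = 0.25/0.070756 = 3.5333 ⇒ n = 2.5333.
Hence shape1 = 0.5×2.5333 = 1.267, shape2 = 0.5×2.5333 = 1.267.

shape1 = 1.267, shape2 = 1.267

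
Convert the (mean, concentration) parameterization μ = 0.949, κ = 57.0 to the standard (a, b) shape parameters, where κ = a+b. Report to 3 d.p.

a = 54.093, b = 2.907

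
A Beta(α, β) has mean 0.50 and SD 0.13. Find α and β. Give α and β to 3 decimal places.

α = 6.896, β = 6.896

First σ² = 0.0169. Setting α = μn, β = (1−μ)n with n = α+β,
μ(1−μ)/(n+1) = 0.0169 ⇒ n+1 = 0.2500/0.0169 = 14.7929 ⇒ n = 13.7929.
Hence α = 0.50×13.7929 = 6.896, β = 0.50×13.7929 = 6.896.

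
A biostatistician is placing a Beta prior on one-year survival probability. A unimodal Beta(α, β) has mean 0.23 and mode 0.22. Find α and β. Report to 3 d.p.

Let s = α+β. Mean gives α = μs = 0.23s; mode gives (α−1)/(s−2) = 0.22.
Substituting: 0.23s − 1 = 0.22(s−2) = 0.22s − 0.44, so 0.01s = 0.56 and s = 56.0000.
Then α = 0.23×56.0000 = 12.880 and β = s−α = 43.120.

α = 12.880, β = 43.120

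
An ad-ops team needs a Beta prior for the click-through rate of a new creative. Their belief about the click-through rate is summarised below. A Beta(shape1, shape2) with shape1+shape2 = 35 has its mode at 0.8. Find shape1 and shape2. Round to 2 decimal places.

Since the density peak of Beta(shape1,shape2) is at (shape1−1)/(shape1+shape2−2),
shape1 = 1 + 0.8(35−2) = 27.40 and shape2 = 35 − 27.40 = 7.60.

shape1 = 27.40, shape2 = 7.60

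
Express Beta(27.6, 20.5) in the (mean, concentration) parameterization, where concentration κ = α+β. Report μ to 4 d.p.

μ = 0.5738, κ = 48.1

κ = α+β = 27.6+20.5 = 48.1; μ = α/κ = 27.6/48.1 = 0.5738.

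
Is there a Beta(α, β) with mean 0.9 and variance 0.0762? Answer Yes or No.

Yes

For any Beta, Var(X) < E[X]·(1−E[X]).
Here μ(1−μ) = 0.9×0.1 = 0.09, and 0.0762 < 0.09.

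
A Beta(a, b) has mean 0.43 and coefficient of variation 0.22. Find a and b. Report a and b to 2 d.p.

a = 11.35, b = 15.04

σ = CV·μ = 0.22×0.43 = 0.09460, so σ² = 0.008949.
s+1 = μ(1−μ)/σ² = 0.2451/0.008949 = 27.3880, so s = a+b = 26.3880.
a = μs = 11.35, b = (1−μ)s = 15.04.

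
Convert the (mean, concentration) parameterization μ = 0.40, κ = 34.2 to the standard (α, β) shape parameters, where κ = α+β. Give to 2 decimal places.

α = 13.68, β = 20.52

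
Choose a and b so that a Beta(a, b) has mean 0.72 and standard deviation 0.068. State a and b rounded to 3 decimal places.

a = 30.671, b = 11.928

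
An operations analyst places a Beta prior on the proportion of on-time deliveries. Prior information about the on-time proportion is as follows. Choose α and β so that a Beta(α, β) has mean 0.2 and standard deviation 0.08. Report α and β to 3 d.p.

α = 4.800, β = 19.200

σ² = 0.08² = 0.0064.
With s = α+β, Var = μ(1−μ)/(s+1), so s+1 = (0.2×0.8)/0.0064 = 25.0000 and s = 24.0000.
α = μs = 4.800, β = (1−μ)s = 19.200.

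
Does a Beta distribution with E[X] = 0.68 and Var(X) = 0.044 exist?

Yes

A Beta with mean μ has variance μ(1−μ)/(α+β+1) < μ(1−μ).
Here μ(1−μ) = 0.68×0.32 = 0.2176, and 0.044 < 0.2176.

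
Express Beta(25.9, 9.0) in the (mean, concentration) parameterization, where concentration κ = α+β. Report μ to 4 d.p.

μ = 0.7421, κ = 34.9

κ = α+β = 25.9+9.0 = 34.9; μ = α/κ = 25.9/34.9 = 0.7421.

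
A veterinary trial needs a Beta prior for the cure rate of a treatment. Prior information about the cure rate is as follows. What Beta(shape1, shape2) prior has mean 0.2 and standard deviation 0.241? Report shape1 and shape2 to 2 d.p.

shape1 = 0.35, shape2 = 1.40

σ² = 0.241² = 0.058081.
With s = shape1+shape2, Var = μ(1−μ)/(s+1), so s+1 = (0.2×0.8)/0.058081 = 2.7548 and s = 1.7548.
shape1 = μs = 0.35, shape2 = (1−μ)s = 1.40.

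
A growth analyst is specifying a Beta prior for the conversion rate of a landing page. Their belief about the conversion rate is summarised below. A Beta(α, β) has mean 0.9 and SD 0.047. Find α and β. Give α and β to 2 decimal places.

Variance = 0.047² = 0.002209. The moment-matching identity α+β = μ(1−μ)/Var − 1 gives
α+β = 0.09/0.002209 − 1 = 39.7424, so α = μ·39.7424 = 35.77 and β = (1−μ)·39.7424 = 3.97.

α = 35.77, β = 3.97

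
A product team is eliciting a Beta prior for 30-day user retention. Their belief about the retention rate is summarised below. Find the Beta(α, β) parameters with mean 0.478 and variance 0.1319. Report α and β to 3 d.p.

α = 0.426, β = 0.465

Write ν = α+β; then α = μν and Var = μ(1−μ)/(ν+1).
ν = μ(1−μ)/Var − 1 = 0.249516/0.1319 − 1 = 0.8917.
α = 0.478·0.8917 = 0.426, β = 0.522·0.8917 = 0.465.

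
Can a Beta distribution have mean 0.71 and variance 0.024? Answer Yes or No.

Yes

For any Beta, Var(X) < E[X]·(1−E[X]).
Here μ(1−μ) = 0.71×0.29 = 0.2059, and 0.024 < 0.2059.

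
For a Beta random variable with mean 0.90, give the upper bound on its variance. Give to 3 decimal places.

For fixed mean μ the Beta variance is μ(1−μ)/(α+β+1), increasing as α+β decreases.
Its least upper bound (not attained) is μ(1−μ) = 0.90·0.10 = 0.090.

0.090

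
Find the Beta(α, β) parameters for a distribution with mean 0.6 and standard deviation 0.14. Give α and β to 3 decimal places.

First σ² = 0.0196. Setting α = μn, β = (1−μ)n with n = α+β,
μ(1−μ)/(n+1) = 0.0196 ⇒ n+1 = 0.24/0.0196 = 12.2449 ⇒ n = 11.2449.
Hence α = 0.6×11.2449 = 6.747, β = 0.4×11.2449 = 4.498.

α = 6.747, β = 4.498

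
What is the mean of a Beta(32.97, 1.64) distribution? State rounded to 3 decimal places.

0.953

The Beta mean is α/(α+β) = 32.97/(32.97+1.64) = 0.953.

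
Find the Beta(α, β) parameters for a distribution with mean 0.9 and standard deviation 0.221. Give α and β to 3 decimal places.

First σ² = 0.048841. Setting α = μn, β = (1−μ)n with n = α+β,
μ(1−μ)/(n+1) = 0.048841 ⇒ n+1 = 0.09/0.048841 = 1.8427 ⇒ n = 0.8427.
Hence α = 0.9×0.8427 = 0.758, β = 0.1×0.8427 = 0.084.

α = 0.758, β = 0.084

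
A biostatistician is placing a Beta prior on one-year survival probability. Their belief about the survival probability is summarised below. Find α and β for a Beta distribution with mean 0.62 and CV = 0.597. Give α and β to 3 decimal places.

Var = (CV·μ)² = (0.597×0.62)² = 0.137004.
α+β = μ(1−μ)/Var − 1 = 0.2356/0.137004 − 1 = 0.7197.
Thus α = 0.62·0.7197 = 0.446 and β = 0.38·0.7197 = 0.273.

α = 0.446, β = 0.273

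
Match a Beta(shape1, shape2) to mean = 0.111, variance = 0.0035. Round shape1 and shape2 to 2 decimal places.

shape1 = 3.02, shape2 = 24.18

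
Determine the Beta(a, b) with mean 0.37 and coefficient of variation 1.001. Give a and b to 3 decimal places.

a = 0.259, b = 0.441

Var = (CV·μ)² = (1.001×0.37)² = 0.137174.
a+b = μ(1−μ)/Var − 1 = 0.2331/0.137174 − 1 = 0.6993.
Thus a = 0.37·0.6993 = 0.259 and b = 0.63·0.6993 = 0.441.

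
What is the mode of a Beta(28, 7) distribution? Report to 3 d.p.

0.818

With α,β > 1, mode = (α−1)/(α+β−2) = 27/33 = 0.818.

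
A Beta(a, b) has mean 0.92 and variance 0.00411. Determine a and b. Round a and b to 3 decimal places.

a = 15.555, b = 1.353

Write ν = a+b; then a = μν and Var = μ(1−μ)/(ν+1).
ν = μ(1−μ)/Var − 1 = 0.0736/0.00411 − 1 = 16.9075.
a = 0.92·16.9075 = 15.555, b = 0.08·16.9075 = 1.353.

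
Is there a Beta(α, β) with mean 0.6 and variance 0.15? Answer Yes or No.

Yes

For any Beta, Var(X) < E[X]·(1−E[X]).
Here μ(1−μ) = 0.6×0.4 = 0.24, and 0.15 < 0.24.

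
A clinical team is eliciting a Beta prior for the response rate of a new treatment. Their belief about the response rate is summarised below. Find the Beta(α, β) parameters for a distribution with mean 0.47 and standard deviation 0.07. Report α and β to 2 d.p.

α = 23.42, β = 26.41

First σ² = 0.0049. Setting α = μn, β = (1−μ)n with n = α+β,
μ(1−μ)/(n+1) = 0.0049 ⇒ n+1 = 0.2491/0.0049 = 50.8367 ⇒ n = 49.8367.
Hence α = 0.47×49.8367 = 23.42, β = 0.53×49.8367 = 26.41.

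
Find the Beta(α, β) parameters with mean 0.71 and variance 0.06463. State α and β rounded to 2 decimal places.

Write ν = α+β; then α = μν and Var = μ(1−μ)/(ν+1).
ν = μ(1−μ)/Var − 1 = 0.2059/0.06463 − 1 = 2.1858.
α = 0.71·2.1858 = 1.55, β = 0.29·2.1858 = 0.63.

α = 1.55, β = 0.63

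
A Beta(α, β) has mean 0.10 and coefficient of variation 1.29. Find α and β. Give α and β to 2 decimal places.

Var = (CV·μ)² = (1.29×0.10)² = 0.016641.
α+β = μ(1−μ)/Var − 1 = 0.0900/0.016641 − 1 = 4.4083.
Thus α = 0.10·4.4083 = 0.44 and β = 0.90·4.4083 = 3.97.

α = 0.44, β = 3.97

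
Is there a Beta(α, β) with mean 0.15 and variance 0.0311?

A Beta with mean μ has variance μ(1−μ)/(α+β+1) < μ(1−μ).
Here μ(1−μ) = 0.15×0.85 = 0.1275, and 0.0311 < 0.1275.

Yes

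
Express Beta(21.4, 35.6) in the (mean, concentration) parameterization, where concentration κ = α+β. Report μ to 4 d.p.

κ = α+β = 21.4+35.6 = 57.0; μ = α/κ = 21.4/57.0 = 0.3754.

μ = 0.3754, κ = 57.0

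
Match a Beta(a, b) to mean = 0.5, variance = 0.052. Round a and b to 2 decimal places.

Let s = a+b. The Beta variance is μ(1−μ)/(s+1).
So s+1 = μ(1−μ)/σ² = (0.5×0.5)/0.052 = 0.25/0.052 = 4.8077, giving s = 3.8077.
Then a = μs = 0.5×3.8077 = 1.90 and b = (1−μ)s = 0.5×3.8077 = 1.90.

a = 1.90, b = 1.90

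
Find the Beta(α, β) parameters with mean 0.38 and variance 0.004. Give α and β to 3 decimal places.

α = 22.002, β = 35.898

By moment matching, α+β = μ(1−μ)/σ² − 1 = (0.38·0.62)/0.004 − 1 = 58.9000 − 1 = 57.9000.
Since α/(α+β) = μ, α = 0.38·57.9000 = 22.002 and β = 0.62·57.9000 = 35.898.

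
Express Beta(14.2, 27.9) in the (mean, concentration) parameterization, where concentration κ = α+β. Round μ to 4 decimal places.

κ = α+β = 14.2+27.9 = 42.1; μ = α/κ = 14.2/42.1 = 0.3373.

μ = 0.3373, κ = 42.1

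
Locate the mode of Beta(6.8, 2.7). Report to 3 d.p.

The density x^(α−1)(1−x)^(β−1) is maximised at (α−1)/(α+β−2) = 5.8/7.5 = 0.773.

0.773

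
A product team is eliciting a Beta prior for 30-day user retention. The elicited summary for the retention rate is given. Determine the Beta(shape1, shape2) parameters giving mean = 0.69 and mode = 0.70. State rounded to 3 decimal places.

shape1 = 27.600, shape2 = 12.400

With s = shape1+shape2: μ = shape1/s and mode = (shape1−1)/(s−2). Eliminating shape1 = μs,
μs − 1 = m(s−2) ⇒ s(μ−m) = 1−2m ⇒ s = -0.40/-0.01 = 40.0000.
So shape1 = μs = 27.600, shape2 = (1−μ)s = 12.400.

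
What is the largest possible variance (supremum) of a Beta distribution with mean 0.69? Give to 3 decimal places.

For fixed mean μ the Beta variance is μ(1−μ)/(α+β+1), increasing as α+β decreases.
Its least upper bound (not attained) is μ(1−μ) = 0.69·0.31 = 0.214.

0.214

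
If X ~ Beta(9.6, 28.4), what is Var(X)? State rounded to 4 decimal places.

Var = αβ/[(α+β)²(α+β+1)] = (9.6×28.4)/(38.0²×39.0) = 272.64/56316.000 = 0.0048.

0.0048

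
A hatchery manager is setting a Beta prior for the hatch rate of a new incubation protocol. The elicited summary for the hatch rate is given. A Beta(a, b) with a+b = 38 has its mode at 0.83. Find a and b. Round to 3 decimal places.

For a,b>1 the mode is (a−1)/(a+b−2), so a = mode·(κ−2)+1 = 0.83×36+1 = 30.880.
And b = (1−mode)·(κ−2)+1 = 0.17×36+1 = 7.120.

a = 30.880, b = 7.120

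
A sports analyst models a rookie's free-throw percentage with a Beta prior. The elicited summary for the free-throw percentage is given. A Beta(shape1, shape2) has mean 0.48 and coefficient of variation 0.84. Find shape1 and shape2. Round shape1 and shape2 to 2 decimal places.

shape1 = 0.26, shape2 = 0.28

Var = (CV·μ)² = (0.84×0.48)² = 0.162570.
shape1+shape2 = μ(1−μ)/Var − 1 = 0.2496/0.162570 − 1 = 0.5353.
Thus shape1 = 0.48·0.5353 = 0.26 and shape2 = 0.52·0.5353 = 0.28.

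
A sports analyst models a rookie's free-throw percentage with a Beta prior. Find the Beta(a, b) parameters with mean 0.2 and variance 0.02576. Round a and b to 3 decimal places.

a = 1.042, b = 4.169

By moment matching, a+b = μ(1−μ)/σ² − 1 = (0.2·0.8)/0.02576 − 1 = 6.2112 − 1 = 5.2112.
Since a/(a+b) = μ, a = 0.2·5.2112 = 1.042 and b = 0.8·5.2112 = 4.169.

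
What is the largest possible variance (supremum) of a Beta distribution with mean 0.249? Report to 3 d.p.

0.187

For fixed mean μ the Beta variance is μ(1−μ)/(α+β+1), increasing as α+β decreases.
Its least upper bound (not attained) is μ(1−μ) = 0.249·0.751 = 0.187.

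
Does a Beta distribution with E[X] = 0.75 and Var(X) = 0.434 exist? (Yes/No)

No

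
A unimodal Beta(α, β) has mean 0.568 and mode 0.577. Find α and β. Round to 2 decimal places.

α = 9.72, β = 7.39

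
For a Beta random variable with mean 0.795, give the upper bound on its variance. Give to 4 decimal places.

Var = μ(1−μ)/(α+β+1), which approaches μ(1−μ) as α+β → 0.
So the supremum is μ(1−μ) = 0.795×0.205 = 0.1630.

0.1630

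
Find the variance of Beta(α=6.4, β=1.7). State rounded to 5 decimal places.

0.01822

Var = αβ/[(α+β)²(α+β+1)] = (6.4×1.7)/(8.1²×9.1) = 10.88/597.051 = 0.01822.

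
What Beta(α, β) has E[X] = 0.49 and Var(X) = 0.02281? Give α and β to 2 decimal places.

Write ν = α+β; then α = μν and Var = μ(1−μ)/(ν+1).
ν = μ(1−μ)/Var − 1 = 0.2499/0.02281 − 1 = 9.9557.
α = 0.49·9.9557 = 4.88, β = 0.51·9.9557 = 5.08.

α = 4.88, β = 5.08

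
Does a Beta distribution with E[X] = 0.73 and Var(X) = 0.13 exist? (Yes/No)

Yes

The Beta variance bound is σ² < μ(1−μ).
Here μ(1−μ) = 0.73×0.27 = 0.1971, and 0.13 < 0.1971.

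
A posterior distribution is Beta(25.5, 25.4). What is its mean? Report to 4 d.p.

0.5010

E[X] = α/(α+β) = 25.5/50.9 = 0.5010.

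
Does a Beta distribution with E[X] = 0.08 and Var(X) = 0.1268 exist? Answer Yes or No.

The Beta variance bound is σ² < μ(1−μ).
Here μ(1−μ) = 0.08×0.92 = 0.0736, and 0.1268 ≥ 0.0736.

No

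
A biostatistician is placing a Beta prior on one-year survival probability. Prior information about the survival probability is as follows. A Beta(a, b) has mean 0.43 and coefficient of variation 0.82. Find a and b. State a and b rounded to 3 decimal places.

Var = (CV·μ)² = (0.82×0.43)² = 0.124327.
a+b = μ(1−μ)/Var − 1 = 0.2451/0.124327 − 1 = 0.9714.
Thus a = 0.43·0.9714 = 0.418 and b = 0.57·0.9714 = 0.554.

a = 0.418, b = 0.554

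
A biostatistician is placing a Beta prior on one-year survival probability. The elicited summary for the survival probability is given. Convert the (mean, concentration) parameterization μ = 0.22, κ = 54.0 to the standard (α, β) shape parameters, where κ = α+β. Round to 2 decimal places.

α = 11.88, β = 42.12

Split κ in proportion μ : (1−μ): α = 0.22·54.0 = 11.88, β = 54.0 − 11.88 = 42.12.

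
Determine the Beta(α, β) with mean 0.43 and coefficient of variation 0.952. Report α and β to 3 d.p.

α = 0.199, β = 0.264

Var = (CV·μ)² = (0.952×0.43)² = 0.167576.
α+β = μ(1−μ)/Var − 1 = 0.2451/0.167576 − 1 = 0.4626.
Thus α = 0.43·0.4626 = 0.199 and β = 0.57·0.4626 = 0.264.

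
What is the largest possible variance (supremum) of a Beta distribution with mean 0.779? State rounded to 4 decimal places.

0.1722

For fixed mean μ the Beta variance is μ(1−μ)/(α+β+1), increasing as α+β decreases.
Its least upper bound (not attained) is μ(1−μ) = 0.779·0.221 = 0.1722.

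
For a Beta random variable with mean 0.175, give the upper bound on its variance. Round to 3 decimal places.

Var = μ(1−μ)/(α+β+1), which approaches μ(1−μ) as α+β → 0.
So the supremum is μ(1−μ) = 0.175×0.825 = 0.144.

0.144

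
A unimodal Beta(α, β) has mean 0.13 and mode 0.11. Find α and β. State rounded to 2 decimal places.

α = 5.07, β = 33.93

Let s = α+β. Mean gives α = μs = 0.13s; mode gives (α−1)/(s−2) = 0.11.
Substituting: 0.13s − 1 = 0.11(s−2) = 0.11s − 0.22, so 0.02s = 0.78 and s = 39.0000.
Then α = 0.13×39.0000 = 5.07 and β = s−α = 33.93.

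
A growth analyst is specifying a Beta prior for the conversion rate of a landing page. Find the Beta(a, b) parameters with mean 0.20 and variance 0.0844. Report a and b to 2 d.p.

a = 0.18, b = 0.72

Write ν = a+b; then a = μν and Var = μ(1−μ)/(ν+1).
ν = μ(1−μ)/Var − 1 = 0.1600/0.0844 − 1 = 0.8957.
a = 0.20·0.8957 = 0.18, b = 0.80·0.8957 = 0.72.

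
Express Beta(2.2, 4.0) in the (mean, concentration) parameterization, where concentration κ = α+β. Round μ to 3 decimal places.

μ = 0.355, κ = 6.2

κ = α+β = 2.2+4.0 = 6.2; μ = α/κ = 2.2/6.2 = 0.355.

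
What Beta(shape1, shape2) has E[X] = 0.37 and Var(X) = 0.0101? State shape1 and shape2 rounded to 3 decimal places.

shape1 = 8.169, shape2 = 13.910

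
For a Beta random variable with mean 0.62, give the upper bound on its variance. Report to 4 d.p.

For fixed mean μ the Beta variance is μ(1−μ)/(α+β+1), increasing as α+β decreases.
Its least upper bound (not attained) is μ(1−μ) = 0.62·0.38 = 0.2356.

0.2356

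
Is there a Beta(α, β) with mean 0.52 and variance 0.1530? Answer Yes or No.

Yes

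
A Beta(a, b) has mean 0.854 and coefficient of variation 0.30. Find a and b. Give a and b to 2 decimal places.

Var = (CV·μ)² = (0.30×0.854)² = 0.065638.
a+b = μ(1−μ)/Var − 1 = 0.124684/0.065638 − 1 = 0.8996.
Thus a = 0.854·0.8996 = 0.77 and b = 0.146·0.8996 = 0.13.

a = 0.77, b = 0.13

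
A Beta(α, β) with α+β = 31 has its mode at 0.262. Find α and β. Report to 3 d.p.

Mode = (α−1)/(κ−2) with κ = α+β, so α−1 = 0.262·29 = 7.598.
α = 8.598; β = κ − α = 22.402.

α = 8.598, β = 22.402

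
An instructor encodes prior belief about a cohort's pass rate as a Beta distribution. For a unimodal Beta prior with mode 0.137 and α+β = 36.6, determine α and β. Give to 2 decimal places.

α = 5.74, β = 30.86

For α,β>1 the mode is (α−1)/(α+β−2), so α = mode·(κ−2)+1 = 0.137×34.6+1 = 5.74.
And β = (1−mode)·(κ−2)+1 = 0.863×34.6+1 = 30.86.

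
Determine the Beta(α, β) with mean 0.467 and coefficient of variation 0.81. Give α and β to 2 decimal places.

σ = CV·μ = 0.81×0.467 = 0.37827, so σ² = 0.143088.
s+1 = μ(1−μ)/σ² = 0.248911/0.143088 = 1.7396, so s = α+β = 0.7396.
α = μs = 0.35, β = (1−μ)s = 0.39.

α = 0.35, β = 0.39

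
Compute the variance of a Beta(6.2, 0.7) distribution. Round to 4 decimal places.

0.0115

μ = 6.2/6.9 = 0.898551; Var = μ(1−μ)/(α+β+1) = 0.0911573/7.9 = 0.0115.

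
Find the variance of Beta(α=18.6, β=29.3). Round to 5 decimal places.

0.00486

Var = αβ/[(α+β)²(α+β+1)] = (18.6×29.3)/(47.9²×48.9) = 544.98/112196.649 = 0.00486.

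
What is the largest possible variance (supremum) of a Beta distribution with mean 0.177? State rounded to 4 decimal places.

0.1457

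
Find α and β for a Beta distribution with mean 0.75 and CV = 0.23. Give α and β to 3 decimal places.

α = 3.976, β = 1.325

σ = CV·μ = 0.23×0.75 = 0.17250, so σ² = 0.029756.
s+1 = μ(1−μ)/σ² = 0.1875/0.029756 = 6.3012, so s = α+β = 5.3012.
α = μs = 3.976, β = (1−μ)s = 1.325.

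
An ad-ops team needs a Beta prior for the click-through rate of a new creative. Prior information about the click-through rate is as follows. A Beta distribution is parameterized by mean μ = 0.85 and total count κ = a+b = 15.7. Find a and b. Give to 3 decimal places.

a = 13.345, b = 2.355

Split κ in proportion μ : (1−μ): a = 0.85·15.7 = 13.345, b = 15.7 − 13.345 = 2.355.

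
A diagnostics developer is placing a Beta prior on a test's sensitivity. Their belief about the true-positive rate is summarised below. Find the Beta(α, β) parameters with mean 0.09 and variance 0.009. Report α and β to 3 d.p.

Let s = α+β. The Beta variance is μ(1−μ)/(s+1).
So s+1 = μ(1−μ)/σ² = (0.09×0.91)/0.009 = 0.0819/0.009 = 9.1000, giving s = 8.1000.
Then α = μs = 0.09×8.1000 = 0.729 and β = (1−μ)s = 0.91×8.1000 = 7.371.

α = 0.729, β = 7.371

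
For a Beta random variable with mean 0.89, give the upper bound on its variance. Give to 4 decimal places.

For fixed mean μ the Beta variance is μ(1−μ)/(α+β+1), increasing as α+β decreases.
Its least upper bound (not attained) is μ(1−μ) = 0.89·0.11 = 0.0979.

0.0979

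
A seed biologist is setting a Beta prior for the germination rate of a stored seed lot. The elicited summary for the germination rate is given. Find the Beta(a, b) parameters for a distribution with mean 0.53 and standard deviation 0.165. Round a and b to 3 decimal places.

σ² = 0.165² = 0.027225.
With s = a+b, Var = μ(1−μ)/(s+1), so s+1 = (0.53×0.47)/0.027225 = 9.1497 and s = 8.1497.
a = μs = 4.319, b = (1−μ)s = 3.830.

a = 4.319, b = 3.830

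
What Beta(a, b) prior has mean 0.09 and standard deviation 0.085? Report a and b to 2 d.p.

Variance = 0.085² = 0.007225. The moment-matching identity a+b = μ(1−μ)/Var − 1 gives
a+b = 0.0819/0.007225 − 1 = 10.3356, so a = μ·10.3356 = 0.93 and b = (1−μ)·10.3356 = 9.41.

a = 0.93, b = 9.41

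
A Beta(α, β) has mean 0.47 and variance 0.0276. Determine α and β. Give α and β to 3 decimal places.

α = 3.772, β = 4.253

Let s = α+β. The Beta variance is μ(1−μ)/(s+1).
So s+1 = μ(1−μ)/σ² = (0.47×0.53)/0.0276 = 0.2491/0.0276 = 9.0254, giving s = 8.0254.
Then α = μs = 0.47×8.0254 = 3.772 and β = (1−μ)s = 0.53×8.0254 = 4.253.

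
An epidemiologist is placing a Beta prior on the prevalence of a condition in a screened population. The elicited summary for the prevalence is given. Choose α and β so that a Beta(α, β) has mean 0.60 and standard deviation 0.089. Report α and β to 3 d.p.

α = 17.580, β = 11.720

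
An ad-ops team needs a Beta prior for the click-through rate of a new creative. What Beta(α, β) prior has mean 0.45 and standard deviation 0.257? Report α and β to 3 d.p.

First σ² = 0.066049. Setting α = μn, β = (1−μ)n with n = α+β,
μ(1−μ)/(n+1) = 0.066049 ⇒ n+1 = 0.2475/0.066049 = 3.7472 ⇒ n = 2.7472.
Hence α = 0.45×2.7472 = 1.236, β = 0.55×2.7472 = 1.511.

α = 1.236, β = 1.511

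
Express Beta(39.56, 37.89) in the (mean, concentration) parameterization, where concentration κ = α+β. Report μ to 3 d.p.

κ = α+β = 39.56+37.89 = 77.45; μ = α/κ = 39.56/77.45 = 0.511.

μ = 0.511, κ = 77.45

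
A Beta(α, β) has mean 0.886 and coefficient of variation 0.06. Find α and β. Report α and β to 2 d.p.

α = 30.78, β = 3.96

Var = (CV·μ)² = (0.06×0.886)² = 0.002826.
α+β = μ(1−μ)/Var − 1 = 0.101004/0.002826 − 1 = 34.7412.
Thus α = 0.886·34.7412 = 30.78 and β = 0.114·34.7412 = 3.96.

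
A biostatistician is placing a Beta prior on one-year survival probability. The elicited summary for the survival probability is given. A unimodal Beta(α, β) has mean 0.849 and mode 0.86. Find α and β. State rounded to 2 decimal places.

With s = α+β: μ = α/s and mode = (α−1)/(s−2). Eliminating α = μs,
μs − 1 = m(s−2) ⇒ s(μ−m) = 1−2m ⇒ s = -0.72/-0.011 = 65.4545.
So α = μs = 55.57, β = (1−μ)s = 9.88.

α = 55.57, β = 9.88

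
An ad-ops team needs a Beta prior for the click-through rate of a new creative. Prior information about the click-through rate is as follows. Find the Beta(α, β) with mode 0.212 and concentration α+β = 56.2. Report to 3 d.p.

Mode = (α−1)/(κ−2) with κ = α+β, so α−1 = 0.212·54.2 = 11.490.
α = 12.490; β = κ − α = 43.710.

α = 12.490, β = 43.710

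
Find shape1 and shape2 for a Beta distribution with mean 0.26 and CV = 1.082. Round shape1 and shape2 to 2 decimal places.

shape1 = 0.37, shape2 = 1.06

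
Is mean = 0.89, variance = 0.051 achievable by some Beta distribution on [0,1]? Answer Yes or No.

For any Beta, Var(X) < E[X]·(1−E[X]).
Here μ(1−μ) = 0.89×0.11 = 0.0979, and 0.051 < 0.0979.

Yes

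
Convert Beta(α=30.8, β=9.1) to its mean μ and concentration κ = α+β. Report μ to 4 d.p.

κ = α+β = 30.8+9.1 = 39.9; μ = α/κ = 30.8/39.9 = 0.7719.

μ = 0.7719, κ = 39.9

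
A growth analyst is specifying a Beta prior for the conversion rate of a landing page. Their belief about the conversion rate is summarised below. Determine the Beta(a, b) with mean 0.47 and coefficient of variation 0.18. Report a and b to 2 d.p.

Var = (CV·μ)² = (0.18×0.47)² = 0.007157.
a+b = μ(1−μ)/Var − 1 = 0.2491/0.007157 − 1 = 33.8043.
Thus a = 0.47·33.8043 = 15.89 and b = 0.53·33.8043 = 17.92.

a = 15.89, b = 17.92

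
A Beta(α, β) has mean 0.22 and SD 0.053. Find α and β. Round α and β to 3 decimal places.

α = 13.220, β = 46.870

First σ² = 0.002809. Setting α = μn, β = (1−μ)n with n = α+β,
μ(1−μ)/(n+1) = 0.002809 ⇒ n+1 = 0.1716/0.002809 = 61.0894 ⇒ n = 60.0894.
Hence α = 0.22×60.0894 = 13.220, β = 0.78×60.0894 = 46.870.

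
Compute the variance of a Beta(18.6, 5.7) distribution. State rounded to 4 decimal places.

0.0071

μ = 18.6/24.3 = 0.765432; Var = μ(1−μ)/(α+β+1) = 0.1795458/25.3 = 0.0071.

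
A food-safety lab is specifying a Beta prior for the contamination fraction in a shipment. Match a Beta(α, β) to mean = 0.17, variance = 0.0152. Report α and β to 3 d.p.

α = 1.408, β = 6.875

Let s = α+β. The Beta variance is μ(1−μ)/(s+1).
So s+1 = μ(1−μ)/σ² = (0.17×0.83)/0.0152 = 0.1411/0.0152 = 9.2829, giving s = 8.2829.
Then α = μs = 0.17×8.2829 = 1.408 and β = (1−μ)s = 0.83×8.2829 = 6.875.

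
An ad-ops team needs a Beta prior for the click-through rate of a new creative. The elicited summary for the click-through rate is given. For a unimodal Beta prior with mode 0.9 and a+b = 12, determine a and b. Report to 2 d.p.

a = 10.00, b = 2.00

Since the density peak of Beta(a,b) is at (a−1)/(a+b−2),
a = 1 + 0.9(12−2) = 10.00 and b = 12 − 10.00 = 2.00.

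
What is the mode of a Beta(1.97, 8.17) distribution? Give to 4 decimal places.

The density x^(α−1)(1−x)^(β−1) is maximised at (α−1)/(α+β−2) = 0.97/8.14 = 0.1192.

0.1192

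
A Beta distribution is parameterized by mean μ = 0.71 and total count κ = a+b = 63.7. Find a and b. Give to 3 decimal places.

a = 45.227, b = 18.473

Split κ in proportion μ : (1−μ): a = 0.71·63.7 = 45.227, b = 63.7 − 45.227 = 18.473.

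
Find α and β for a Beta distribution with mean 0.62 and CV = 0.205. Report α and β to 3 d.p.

α = 8.422, β = 5.162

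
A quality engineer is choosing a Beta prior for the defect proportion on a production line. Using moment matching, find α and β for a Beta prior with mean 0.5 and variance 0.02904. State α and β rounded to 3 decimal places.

Write ν = α+β; then α = μν and Var = μ(1−μ)/(ν+1).
ν = μ(1−μ)/Var − 1 = 0.25/0.02904 − 1 = 7.6088.
α = 0.5·7.6088 = 3.804, β = 0.5·7.6088 = 3.804.

α = 3.804, β = 3.804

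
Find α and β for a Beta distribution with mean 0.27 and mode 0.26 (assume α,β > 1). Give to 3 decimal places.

α = 12.960, β = 35.040

Let s = α+β. Mean gives α = μs = 0.27s; mode gives (α−1)/(s−2) = 0.26.
Substituting: 0.27s − 1 = 0.26(s−2) = 0.26s − 0.52, so 0.01s = 0.48 and s = 48.0000.
Then α = 0.27×48.0000 = 12.960 and β = s−α = 35.040.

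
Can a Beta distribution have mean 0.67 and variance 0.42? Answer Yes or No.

A Beta with mean μ has variance μ(1−μ)/(α+β+1) < μ(1−μ).
Here μ(1−μ) = 0.67×0.33 = 0.2211, and 0.42 ≥ 0.2211.

No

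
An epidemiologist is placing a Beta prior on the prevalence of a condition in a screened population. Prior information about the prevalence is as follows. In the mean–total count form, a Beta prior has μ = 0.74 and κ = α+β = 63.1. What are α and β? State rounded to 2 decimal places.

α = 46.69, β = 16.41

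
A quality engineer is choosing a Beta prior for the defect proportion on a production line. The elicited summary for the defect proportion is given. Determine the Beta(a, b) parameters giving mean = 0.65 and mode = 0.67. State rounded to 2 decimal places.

Let s = a+b. Mean gives a = μs = 0.65s; mode gives (a−1)/(s−2) = 0.67.
Substituting: 0.65s − 1 = 0.67(s−2) = 0.67s − 1.34, so -0.02s = -0.34 and s = 17.0000.
Then a = 0.65×17.0000 = 11.05 and b = s−a = 5.95.

a = 11.05, b = 5.95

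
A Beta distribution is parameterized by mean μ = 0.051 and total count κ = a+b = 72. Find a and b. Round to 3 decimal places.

a = 3.672, b = 68.328

Split κ in proportion μ : (1−μ): a = 0.051·72 = 3.672, b = 72 − 3.672 = 68.328.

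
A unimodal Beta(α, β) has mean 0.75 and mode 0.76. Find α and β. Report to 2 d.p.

With s = α+β: μ = α/s and mode = (α−1)/(s−2). Eliminating α = μs,
μs − 1 = m(s−2) ⇒ s(μ−m) = 1−2m ⇒ s = -0.52/-0.01 = 52.0000.
So α = μs = 39.00, β = (1−μ)s = 13.00.

α = 39.00, β = 13.00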